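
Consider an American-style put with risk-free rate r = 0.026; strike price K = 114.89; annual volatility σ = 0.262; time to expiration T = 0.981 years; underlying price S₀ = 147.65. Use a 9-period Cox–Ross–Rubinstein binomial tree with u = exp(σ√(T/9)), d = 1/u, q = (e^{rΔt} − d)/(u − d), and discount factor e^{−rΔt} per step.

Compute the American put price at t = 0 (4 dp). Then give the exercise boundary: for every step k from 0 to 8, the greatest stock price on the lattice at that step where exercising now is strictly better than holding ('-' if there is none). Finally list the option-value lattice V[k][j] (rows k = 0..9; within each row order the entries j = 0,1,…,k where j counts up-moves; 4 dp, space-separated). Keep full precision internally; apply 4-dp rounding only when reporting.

price = 2.3453
boundary = - - - - - - 87.8689 95.8080 104.4643
tree:
2.3453
3.7748 0.8991
5.9543 1.5710 0.2182
9.1653 2.7095 0.4174 0.0161
13.6900 4.5976 0.7971 0.0320 0.0000
19.6944 7.6373 1.5200 0.0636 0.0000 0.0000
27.0211 12.3259 2.8934 0.1262 0.0000 0.0000 0.0000
34.3022 19.0820 5.4978 0.2506 0.0000 0.0000 0.0000 0.0000
40.9801 27.0211 10.4257 0.4973 0.0000 0.0000 0.0000 0.0000 0.0000
47.1046 34.3022 19.0820 0.9872 0.0000 0.0000 0.0000 0.0000 0.0000 0.0000

Δt=0.10900, u=1.09035, d=0.91714, q=0.49477, disc=e^(-rΔt)=0.99717
k=9 terminal: V=max(K-S,0) → 47.1046 34.3022 19.0820 0.9872 0.0000 0.0000 0.0000 0.0000 0.0000 0.0000
k=8: j=0 S=73.9099 intr=40.9801 cont=40.6549 V=40.9801[EX]; j=1 S=87.8689 intr=27.0211 cont=26.6959 V=27.0211[EX]; j=2 S=104.4643 intr=10.4257 cont=10.1005 V=10.4257[EX]; j=3 S=124.1940 intr=0.0000 cont=0.4973 V=0.4973[hold]; j=4 S=147.6500 intr=0.0000 cont=0.0000 V=0.0000[hold]; j=5 S=175.5360 intr=0.0000 cont=0.0000 V=0.0000[hold]; j=6 S=208.6886 intr=0.0000 cont=0.0000 V=0.0000[hold]; j=7 S=248.1027 intr=0.0000 cont=0.0000 V=0.0000[hold]; j=8 S=294.9607 intr=0.0000 cont=0.0000 V=0.0000[hold]  S*(8)=104.4643
k=7: j=0 S=80.5878 intr=34.3022 cont=33.9771 V=34.3022[EX]; j=1 S=95.8080 intr=19.0820 cont=18.7569 V=19.0820[EX]; j=2 S=113.9028 intr=0.9872 cont=5.4978 V=5.4978[hold]; j=3 S=135.4151 intr=0.0000 cont=0.2506 V=0.2506[hold]; j=4 S=160.9903 intr=0.0000 cont=0.0000 V=0.0000[hold]; j=5 S=191.3958 intr=0.0000 cont=0.0000 V=0.0000[hold]; j=6 S=227.5439 intr=0.0000 cont=0.0000 V=0.0000[hold]; j=7 S=270.5190 intr=0.0000 cont=0.0000 V=0.0000[hold]  S*(7)=95.8080
k=6: j=0 S=87.8689 intr=27.0211 cont=26.6959 V=27.0211[EX]; j=1 S=104.4643 intr=10.4257 cont=12.3259 V=12.3259[hold]; j=2 S=124.1940 intr=0.0000 cont=2.8934 V=2.8934[hold]; j=3 S=147.6500 intr=0.0000 cont=0.1262 V=0.1262[hold]; j=4 S=175.5360 intr=0.0000 cont=0.0000 V=0.0000[hold]; j=5 S=208.6886 intr=0.0000 cont=0.0000 V=0.0000[hold]; j=6 S=248.1027 intr=0.0000 cont=0.0000 V=0.0000[hold]  S*(6)=87.8689
k=5: j=0 S=95.8080 intr=19.0820 cont=19.6944 V=19.6944[hold]; j=1 S=113.9028 intr=0.9872 cont=7.6373 V=7.6373[hold]; j=2 S=135.4151 intr=0.0000 cont=1.5200 V=1.5200[hold]; j=3 S=160.9903 intr=0.0000 cont=0.0636 V=0.0636[hold]; j=4 S=191.3958 intr=0.0000 cont=0.0000 V=0.0000[hold]; j=5 S=227.5439 intr=0.0000 cont=0.0000 V=0.0000[hold]  S*(5)=-
k=4: j=0 S=104.4643 intr=10.4257 cont=13.6900 V=13.6900[hold]; j=1 S=124.1940 intr=0.0000 cont=4.5976 V=4.5976[hold]; j=2 S=147.6500 intr=0.0000 cont=0.7971 V=0.7971[hold]; j=3 S=175.5360 intr=0.0000 cont=0.0320 V=0.0320[hold]; j=4 S=208.6886 intr=0.0000 cont=0.0000 V=0.0000[hold]  S*(4)=-
k=3: j=0 S=113.9028 intr=0.9872 cont=9.1653 V=9.1653[hold]; j=1 S=135.4151 intr=0.0000 cont=2.7095 V=2.7095[hold]; j=2 S=160.9903 intr=0.0000 cont=0.4174 V=0.4174[hold]; j=3 S=191.3958 intr=0.0000 cont=0.0161 V=0.0161[hold]  S*(3)=-
k=2: j=0 S=124.1940 intr=0.0000 cont=5.9543 V=5.9543[hold]; j=1 S=147.6500 intr=0.0000 cont=1.5710 V=1.5710[hold]; j=2 S=175.5360 intr=0.0000 cont=0.2182 V=0.2182[hold]  S*(2)=-
k=1: j=0 S=135.4151 intr=0.0000 cont=3.7748 V=3.7748[hold]; j=1 S=160.9903 intr=0.0000 cont=0.8991 V=0.8991[hold]  S*(1)=-
k=0: j=0 S=147.6500 intr=0.0000 cont=2.3453 V=2.3453[hold]  S*(0)=-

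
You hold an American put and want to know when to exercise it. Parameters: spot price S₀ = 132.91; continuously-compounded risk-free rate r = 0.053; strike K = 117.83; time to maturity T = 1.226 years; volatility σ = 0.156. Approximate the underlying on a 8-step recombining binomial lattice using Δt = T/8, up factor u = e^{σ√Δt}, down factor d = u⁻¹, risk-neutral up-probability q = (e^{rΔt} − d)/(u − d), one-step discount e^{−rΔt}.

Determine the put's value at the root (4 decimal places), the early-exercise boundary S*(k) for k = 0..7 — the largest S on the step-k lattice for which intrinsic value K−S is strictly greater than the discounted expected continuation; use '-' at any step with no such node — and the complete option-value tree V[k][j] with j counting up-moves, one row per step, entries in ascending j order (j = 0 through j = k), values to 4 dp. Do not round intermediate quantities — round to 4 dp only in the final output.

price = 1.6044
boundary = - - - - 104.1044 97.9370 104.1044 110.6601
tree:
1.6044
2.8723 0.5968
5.0100 1.1760 0.1346
8.4616 2.2767 0.2982 0.0035
13.7256 4.3053 0.6605 0.0079 0.0000
19.8930 7.8783 1.4628 0.0177 0.0000 0.0000
25.6950 13.7256 3.2389 0.0398 0.0000 0.0000 0.0000
31.1533 19.8930 7.1699 0.0896 0.0000 0.0000 0.0000 0.0000
36.2882 25.6950 13.7256 0.2013 0.0000 0.0000 0.0000 0.0000 0.0000

params: Δt=0.15325 u=1.06297 d=0.94076 q=0.55147 e^(-rΔt)=0.99191
t_8 payoffs: 36.2882 25.6950 13.7256 0.2013 0.0000 0.0000 0.0000 0.0000 0.0000
t_7: node(7,0) S=86.6767 payoff=31.1533 vs cont=30.2001 → 31.1533 [stop]  node(7,1) S=97.9370 payoff=19.8930 vs cont=18.9398 → 19.8930 [stop]  node(7,2) S=110.6601 payoff=7.1699 vs cont=6.2167 → 7.1699 [stop]  node(7,3) S=125.0361 payoff=0.0000 vs cont=0.0896 → 0.0896 [wait]  node(7,4) S=141.2797 payoff=0.0000 vs cont=0.0000 → 0.0000 [wait]  node(7,5) S=159.6336 payoff=0.0000 vs cont=0.0000 → 0.0000 [wait]  node(7,6) S=180.3718 payoff=0.0000 vs cont=0.0000 → 0.0000 [wait]  node(7,7) S=203.8041 payoff=0.0000 vs cont=0.0000 → 0.0000 [wait]  ⇒ S*(7)=110.6601
t_6: node(6,0) S=92.1350 payoff=25.6950 vs cont=24.7418 → 25.6950 [stop]  node(6,1) S=104.1044 payoff=13.7256 vs cont=12.7725 → 13.7256 [stop]  node(6,2) S=117.6287 payoff=0.2013 vs cont=3.2389 → 3.2389 [wait]  node(6,3) S=132.9100 payoff=0.0000 vs cont=0.0398 → 0.0398 [wait]  node(6,4) S=150.1765 payoff=0.0000 vs cont=0.0000 → 0.0000 [wait]  node(6,5) S=169.6861 payoff=0.0000 vs cont=0.0000 → 0.0000 [wait]  node(6,6) S=191.7303 payoff=0.0000 vs cont=0.0000 → 0.0000 [wait]  ⇒ S*(6)=104.1044
t_5: node(5,0) S=97.9370 payoff=19.8930 vs cont=18.9398 → 19.8930 [stop]  node(5,1) S=110.6601 payoff=7.1699 vs cont=7.8783 → 7.8783 [wait]  node(5,2) S=125.0361 payoff=0.0000 vs cont=1.4628 → 1.4628 [wait]  node(5,3) S=141.2797 payoff=0.0000 vs cont=0.0177 → 0.0177 [wait]  node(5,4) S=159.6336 payoff=0.0000 vs cont=0.0000 → 0.0000 [wait]  node(5,5) S=180.3718 payoff=0.0000 vs cont=0.0000 → 0.0000 [wait]  ⇒ S*(5)=97.9370
t_4: node(4,0) S=104.1044 payoff=13.7256 vs cont=13.1600 → 13.7256 [stop]  node(4,1) S=117.6287 payoff=0.2013 vs cont=4.3053 → 4.3053 [wait]  node(4,2) S=132.9100 payoff=0.0000 vs cont=0.6605 → 0.6605 [wait]  node(4,3) S=150.1765 payoff=0.0000 vs cont=0.0079 → 0.0079 [wait]  node(4,4) S=169.6861 payoff=0.0000 vs cont=0.0000 → 0.0000 [wait]  ⇒ S*(4)=104.1044
t_3: node(3,0) S=110.6601 payoff=7.1699 vs cont=8.4616 → 8.4616 [wait]  node(3,1) S=125.0361 payoff=0.0000 vs cont=2.2767 → 2.2767 [wait]  node(3,2) S=141.2797 payoff=0.0000 vs cont=0.2982 → 0.2982 [wait]  node(3,3) S=159.6336 payoff=0.0000 vs cont=0.0035 → 0.0035 [wait]  ⇒ S*(3)=-
t_2: node(2,0) S=117.6287 payoff=0.2013 vs cont=5.0100 → 5.0100 [wait]  node(2,1) S=132.9100 payoff=0.0000 vs cont=1.1760 → 1.1760 [wait]  node(2,2) S=150.1765 payoff=0.0000 vs cont=0.1346 → 0.1346 [wait]  ⇒ S*(2)=-
t_1: node(1,0) S=125.0361 payoff=0.0000 vs cont=2.8723 → 2.8723 [wait]  node(1,1) S=141.2797 payoff=0.0000 vs cont=0.5968 → 0.5968 [wait]  ⇒ S*(1)=-
t_0: node(0,0) S=132.9100 payoff=0.0000 vs cont=1.6044 → 1.6044 [wait]  ⇒ S*(0)=-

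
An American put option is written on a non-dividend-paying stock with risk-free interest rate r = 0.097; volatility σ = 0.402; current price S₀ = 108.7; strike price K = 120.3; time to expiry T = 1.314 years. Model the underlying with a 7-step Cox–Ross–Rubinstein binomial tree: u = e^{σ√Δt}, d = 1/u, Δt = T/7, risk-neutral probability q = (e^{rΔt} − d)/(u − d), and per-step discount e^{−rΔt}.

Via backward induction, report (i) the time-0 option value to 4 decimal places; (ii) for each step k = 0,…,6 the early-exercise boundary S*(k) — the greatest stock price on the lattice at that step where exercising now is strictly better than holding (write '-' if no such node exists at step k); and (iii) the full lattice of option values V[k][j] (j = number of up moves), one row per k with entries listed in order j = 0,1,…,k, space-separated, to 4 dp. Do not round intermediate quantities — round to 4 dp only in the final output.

Δt=0.18771, u=1.19026, d=0.84015, q=0.50905, disc=e^(-rΔt)=0.98196
k=7 terminal: V=max(K-S,0) → 88.1826 74.7988 55.8377 28.9753 0.0000 0.0000 0.0000 0.0000
k=6: j=0 S=38.2280 intr=82.0720 cont=79.9014 V=82.0720[EX]; j=1 S=54.1582 intr=66.1418 cont=63.9712 V=66.1418[EX]; j=2 S=76.7268 intr=43.5732 cont=41.4026 V=43.5732[EX]; j=3 S=108.7000 intr=11.6000 cont=13.9687 V=13.9687[hold]; j=4 S=153.9970 intr=0.0000 cont=0.0000 V=0.0000[hold]; j=5 S=218.1699 intr=0.0000 cont=0.0000 V=0.0000[hold]; j=6 S=309.0846 intr=0.0000 cont=0.0000 V=0.0000[hold]  S*(6)=76.7268
k=5: j=0 S=45.5012 intr=74.7988 cont=72.6281 V=74.7988[EX]; j=1 S=64.4623 intr=55.8377 cont=53.6671 V=55.8377[EX]; j=2 S=91.3247 intr=28.9753 cont=27.9887 V=28.9753[EX]; j=3 S=129.3811 intr=0.0000 cont=6.7342 V=6.7342[hold]; j=4 S=183.2962 intr=0.0000 cont=0.0000 V=0.0000[hold]; j=5 S=259.6786 intr=0.0000 cont=0.0000 V=0.0000[hold]  S*(5)=91.3247
k=4: j=0 S=54.1582 intr=66.1418 cont=63.9712 V=66.1418[EX]; j=1 S=76.7268 intr=43.5732 cont=41.4026 V=43.5732[EX]; j=2 S=108.7000 intr=11.6000 cont=17.3349 V=17.3349[hold]; j=3 S=153.9970 intr=0.0000 cont=3.2465 V=3.2465[hold]; j=4 S=218.1699 intr=0.0000 cont=0.0000 V=0.0000[hold]  S*(4)=76.7268
k=3: j=0 S=64.4623 intr=55.8377 cont=53.6671 V=55.8377[EX]; j=1 S=91.3247 intr=28.9753 cont=29.6713 V=29.6713[hold]; j=2 S=129.3811 intr=0.0000 cont=9.9798 V=9.9798[hold]; j=3 S=183.2962 intr=0.0000 cont=1.5651 V=1.5651[hold]  S*(3)=64.4623
k=2: j=0 S=76.7268 intr=43.5732 cont=41.7505 V=43.5732[EX]; j=1 S=108.7000 intr=11.6000 cont=19.2928 V=19.2928[hold]; j=2 S=153.9970 intr=0.0000 cont=5.5935 V=5.5935[hold]  S*(2)=76.7268
k=1: j=0 S=91.3247 intr=28.9753 cont=30.6501 V=30.6501[hold]; j=1 S=129.3811 intr=0.0000 cont=12.0969 V=12.0969[hold]  S*(1)=-
k=0: j=0 S=108.7000 intr=11.6000 cont=20.8229 V=20.8229[hold]  S*(0)=-

price = 20.8229
boundary = - - 76.7268 64.4623 76.7268 91.3247 76.7268
tree:
20.8229
30.6501 12.0969
43.5732 19.2928 5.5935
55.8377 29.6713 9.9798 1.5651
66.1418 43.5732 17.3349 3.2465 0.0000
74.7988 55.8377 28.9753 6.7342 0.0000 0.0000
82.0720 66.1418 43.5732 13.9687 0.0000 0.0000 0.0000
88.1826 74.7988 55.8377 28.9753 0.0000 0.0000 0.0000 0.0000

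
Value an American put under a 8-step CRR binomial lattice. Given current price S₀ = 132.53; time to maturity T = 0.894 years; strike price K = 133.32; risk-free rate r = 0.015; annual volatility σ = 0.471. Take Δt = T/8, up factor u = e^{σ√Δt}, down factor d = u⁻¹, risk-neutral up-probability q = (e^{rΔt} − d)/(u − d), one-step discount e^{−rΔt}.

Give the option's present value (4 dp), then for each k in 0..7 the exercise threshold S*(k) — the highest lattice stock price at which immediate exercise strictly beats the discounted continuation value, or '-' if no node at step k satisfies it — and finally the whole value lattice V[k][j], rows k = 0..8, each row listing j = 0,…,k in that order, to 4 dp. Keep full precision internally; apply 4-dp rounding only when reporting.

price = 22.4515
boundary = - - - - 70.5983 82.6369 96.7285 113.2229
tree:
22.4515
30.5670 13.2335
40.3311 19.4892 6.1134
51.3266 27.8775 9.9479 1.7417
62.7217 38.4547 15.8583 3.2115 0.0638
73.0065 50.6831 24.5818 5.9200 0.1197 0.0000
81.7931 62.7217 36.5915 10.9093 0.2245 0.0000 0.0000
89.2996 73.0065 50.6831 20.0971 0.4211 0.0000 0.0000 0.0000
95.7125 81.7931 62.7217 36.5915 0.7900 0.0000 0.0000 0.0000 0.0000

Δt=0.11175  u=1.17052  d=0.85432  q=0.46602  discount=0.99833
step 8 (expiry): payoffs max(K−S,0) = 95.7125 81.7931 62.7217 36.5915 0.7900 0.0000 0.0000 0.0000 0.0000
step 7: (k=7,j=0): S=44.0204, (K−S)⁺=89.2996, hold=89.0763 ⇒ V=89.2996 exercise | (k=7,j=1): S=60.3135, (K−S)⁺=73.0065, hold=72.7832 ⇒ V=73.0065 exercise | (k=7,j=2): S=82.6369, (K−S)⁺=50.6831, hold=50.4598 ⇒ V=50.6831 exercise | (k=7,j=3): S=113.2229, (K−S)⁺=20.0971, hold=19.8738 ⇒ V=20.0971 exercise | (k=7,j=4): S=155.1294, (K−S)⁺=0.0000, hold=0.4211 ⇒ V=0.4211 continue | (k=7,j=5): S=212.5466, (K−S)⁺=0.0000, hold=0.0000 ⇒ V=0.0000 continue | (k=7,j=6): S=291.2152, (K−S)⁺=0.0000, hold=0.0000 ⇒ V=0.0000 continue | (k=7,j=7): S=399.0011, (K−S)⁺=0.0000, hold=0.0000 ⇒ V=0.0000 continue  boundary S*=113.2229
step 6: (k=6,j=0): S=51.5269, (K−S)⁺=81.7931, hold=81.5698 ⇒ V=81.7931 exercise | (k=6,j=1): S=70.5983, (K−S)⁺=62.7217, hold=62.4984 ⇒ V=62.7217 exercise | (k=6,j=2): S=96.7285, (K−S)⁺=36.5915, hold=36.3683 ⇒ V=36.5915 exercise | (k=6,j=3): S=132.5300, (K−S)⁺=0.7900, hold=10.9093 ⇒ V=10.9093 continue | (k=6,j=4): S=181.5826, (K−S)⁺=0.0000, hold=0.2245 ⇒ V=0.2245 continue | (k=6,j=5): S=248.7907, (K−S)⁺=0.0000, hold=0.0000 ⇒ V=0.0000 continue | (k=6,j=6): S=340.8742, (K−S)⁺=0.0000, hold=0.0000 ⇒ V=0.0000 continue  boundary S*=96.7285
step 5: (k=5,j=0): S=60.3135, (K−S)⁺=73.0065, hold=72.7832 ⇒ V=73.0065 exercise | (k=5,j=1): S=82.6369, (K−S)⁺=50.6831, hold=50.4598 ⇒ V=50.6831 exercise | (k=5,j=2): S=113.2229, (K−S)⁺=20.0971, hold=24.5818 ⇒ V=24.5818 continue | (k=5,j=3): S=155.1294, (K−S)⁺=0.0000, hold=5.9200 ⇒ V=5.9200 continue | (k=5,j=4): S=212.5466, (K−S)⁺=0.0000, hold=0.1197 ⇒ V=0.1197 continue | (k=5,j=5): S=291.2152, (K−S)⁺=0.0000, hold=0.0000 ⇒ V=0.0000 continue  boundary S*=82.6369
step 4: (k=4,j=0): S=70.5983, (K−S)⁺=62.7217, hold=62.4984 ⇒ V=62.7217 exercise | (k=4,j=1): S=96.7285, (K−S)⁺=36.5915, hold=38.4547 ⇒ V=38.4547 continue | (k=4,j=2): S=132.5300, (K−S)⁺=0.7900, hold=15.8583 ⇒ V=15.8583 continue | (k=4,j=3): S=181.5826, (K−S)⁺=0.0000, hold=3.2115 ⇒ V=3.2115 continue | (k=4,j=4): S=248.7907, (K−S)⁺=0.0000, hold=0.0638 ⇒ V=0.0638 continue  boundary S*=70.5983
step 3: (k=3,j=0): S=82.6369, (K−S)⁺=50.6831, hold=51.3266 ⇒ V=51.3266 continue | (k=3,j=1): S=113.2229, (K−S)⁺=20.0971, hold=27.8775 ⇒ V=27.8775 continue | (k=3,j=2): S=155.1294, (K−S)⁺=0.0000, hold=9.9479 ⇒ V=9.9479 continue | (k=3,j=3): S=212.5466, (K−S)⁺=0.0000, hold=1.7417 ⇒ V=1.7417 continue  boundary S*=-
step 2: (k=2,j=0): S=96.7285, (K−S)⁺=36.5915, hold=40.3311 ⇒ V=40.3311 continue | (k=2,j=1): S=132.5300, (K−S)⁺=0.7900, hold=19.4892 ⇒ V=19.4892 continue | (k=2,j=2): S=181.5826, (K−S)⁺=0.0000, hold=6.1134 ⇒ V=6.1134 continue  boundary S*=-
step 1: (k=1,j=0): S=113.2229, (K−S)⁺=20.0971, hold=30.5670 ⇒ V=30.5670 continue | (k=1,j=1): S=155.1294, (K−S)⁺=0.0000, hold=13.2335 ⇒ V=13.2335 continue  boundary S*=-
step 0: (k=0,j=0): S=132.5300, (K−S)⁺=0.7900, hold=22.4515 ⇒ V=22.4515 continue  boundary S*=-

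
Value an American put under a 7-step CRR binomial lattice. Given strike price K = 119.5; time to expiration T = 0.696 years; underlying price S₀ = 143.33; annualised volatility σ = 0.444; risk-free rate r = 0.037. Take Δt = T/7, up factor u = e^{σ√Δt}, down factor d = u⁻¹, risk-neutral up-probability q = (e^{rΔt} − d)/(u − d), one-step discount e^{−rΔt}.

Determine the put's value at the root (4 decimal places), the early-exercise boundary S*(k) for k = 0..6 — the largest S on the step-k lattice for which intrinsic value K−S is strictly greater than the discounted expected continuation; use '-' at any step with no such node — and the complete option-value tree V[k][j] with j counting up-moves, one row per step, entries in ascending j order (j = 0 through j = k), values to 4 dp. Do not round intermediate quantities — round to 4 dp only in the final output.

price = 8.5306
boundary = - - - - 81.8703 71.1744 81.8703
tree:
8.5306
12.9979 3.7212
19.2496 6.2758 0.9621
27.5176 10.3753 1.8505 0.0000
37.6297 16.6945 3.5592 0.0000 0.0000
48.3256 25.8372 6.8458 0.0000 0.0000 0.0000
57.6242 37.6297 13.1674 0.0000 0.0000 0.0000 0.0000
65.7079 48.3256 25.3264 0.0000 0.0000 0.0000 0.0000 0.0000

params: Δt=0.09943 u=1.15028 d=0.86936 q=0.47818 e^(-rΔt)=0.99633
t_7 payoffs: 65.7079 48.3256 25.3264 0.0000 0.0000 0.0000 0.0000 0.0000
t_6: node(6,0) S=61.8758 payoff=57.6242 vs cont=57.1854 → 57.6242 [stop]  node(6,1) S=81.8703 payoff=37.6297 vs cont=37.1909 → 37.6297 [stop]  node(6,2) S=108.3257 payoff=11.1743 vs cont=13.1674 → 13.1674 [wait]  node(6,3) S=143.3300 payoff=0.0000 vs cont=0.0000 → 0.0000 [wait]  node(6,4) S=189.6455 payoff=0.0000 vs cont=0.0000 → 0.0000 [wait]  node(6,5) S=250.9273 payoff=0.0000 vs cont=0.0000 → 0.0000 [wait]  node(6,6) S=332.0116 payoff=0.0000 vs cont=0.0000 → 0.0000 [wait]  ⇒ S*(6)=81.8703
t_5: node(5,0) S=71.1744 payoff=48.3256 vs cont=47.8868 → 48.3256 [stop]  node(5,1) S=94.1736 payoff=25.3264 vs cont=25.8372 → 25.8372 [wait]  node(5,2) S=124.6047 payoff=0.0000 vs cont=6.8458 → 6.8458 [wait]  node(5,3) S=164.8693 payoff=0.0000 vs cont=0.0000 → 0.0000 [wait]  node(5,4) S=218.1450 payoff=0.0000 vs cont=0.0000 → 0.0000 [wait]  node(5,5) S=288.6361 payoff=0.0000 vs cont=0.0000 → 0.0000 [wait]  ⇒ S*(5)=71.1744
t_4: node(4,0) S=81.8703 payoff=37.6297 vs cont=37.4342 → 37.6297 [stop]  node(4,1) S=108.3257 payoff=11.1743 vs cont=16.6945 → 16.6945 [wait]  node(4,2) S=143.3300 payoff=0.0000 vs cont=3.5592 → 3.5592 [wait]  node(4,3) S=189.6455 payoff=0.0000 vs cont=0.0000 → 0.0000 [wait]  node(4,4) S=250.9273 payoff=0.0000 vs cont=0.0000 → 0.0000 [wait]  ⇒ S*(4)=81.8703
t_3: node(3,0) S=94.1736 payoff=25.3264 vs cont=27.5176 → 27.5176 [wait]  node(3,1) S=124.6047 payoff=0.0000 vs cont=10.3753 → 10.3753 [wait]  node(3,2) S=164.8693 payoff=0.0000 vs cont=1.8505 → 1.8505 [wait]  node(3,3) S=218.1450 payoff=0.0000 vs cont=0.0000 → 0.0000 [wait]  ⇒ S*(3)=-
t_2: node(2,0) S=108.3257 payoff=11.1743 vs cont=19.2496 → 19.2496 [wait]  node(2,1) S=143.3300 payoff=0.0000 vs cont=6.2758 → 6.2758 [wait]  node(2,2) S=189.6455 payoff=0.0000 vs cont=0.9621 → 0.9621 [wait]  ⇒ S*(2)=-
t_1: node(1,0) S=124.6047 payoff=0.0000 vs cont=12.9979 → 12.9979 [wait]  node(1,1) S=164.8693 payoff=0.0000 vs cont=3.7212 → 3.7212 [wait]  ⇒ S*(1)=-
t_0: node(0,0) S=143.3300 payoff=0.0000 vs cont=8.5306 → 8.5306 [wait]  ⇒ S*(0)=-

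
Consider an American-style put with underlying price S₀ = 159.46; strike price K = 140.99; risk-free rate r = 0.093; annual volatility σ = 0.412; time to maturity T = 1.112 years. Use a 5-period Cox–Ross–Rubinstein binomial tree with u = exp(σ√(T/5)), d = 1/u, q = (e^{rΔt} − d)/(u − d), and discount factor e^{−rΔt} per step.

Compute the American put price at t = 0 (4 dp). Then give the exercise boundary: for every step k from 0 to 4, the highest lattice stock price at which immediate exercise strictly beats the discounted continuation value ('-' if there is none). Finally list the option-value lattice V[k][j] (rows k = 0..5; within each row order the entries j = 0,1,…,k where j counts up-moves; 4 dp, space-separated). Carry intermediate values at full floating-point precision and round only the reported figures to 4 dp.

Δt=0.22240, u=1.21446, d=0.82341, q=0.50502, disc=e^(-rΔt)=0.97953
k=5 terminal: V=max(K-S,0) → 80.6309 51.9662 9.6884 0.0000 0.0000 0.0000
k=4: j=0 S=73.3035 intr=67.6865 cont=64.8004 V=67.6865[EX]; j=1 S=108.1155 intr=32.8745 cont=29.9883 V=32.8745[EX]; j=2 S=159.4600 intr=0.0000 cont=4.6974 V=4.6974[hold]; j=3 S=235.1881 intr=0.0000 cont=0.0000 V=0.0000[hold]; j=4 S=346.8798 intr=0.0000 cont=0.0000 V=0.0000[hold]  S*(4)=108.1155
k=3: j=0 S=89.0238 intr=51.9662 cont=49.0800 V=51.9662[EX]; j=1 S=131.3016 intr=9.6884 cont=18.2628 V=18.2628[hold]; j=2 S=193.6572 intr=0.0000 cont=2.2775 V=2.2775[hold]; j=3 S=285.6257 intr=0.0000 cont=0.0000 V=0.0000[hold]  S*(3)=89.0238
k=2: j=0 S=108.1155 intr=32.8745 cont=34.2299 V=34.2299[hold]; j=1 S=159.4600 intr=0.0000 cont=9.9813 V=9.9813[hold]; j=2 S=235.1881 intr=0.0000 cont=1.1042 V=1.1042[hold]  S*(2)=-
k=1: j=0 S=131.3016 intr=9.6884 cont=21.5338 V=21.5338[hold]; j=1 S=193.6572 intr=0.0000 cont=5.3856 V=5.3856[hold]  S*(1)=-
k=0: j=0 S=159.4600 intr=0.0000 cont=13.1048 V=13.1048[hold]  S*(0)=-

price = 13.1048
boundary = - - - 89.0238 108.1155
tree:
13.1048
21.5338 5.3856
34.2299 9.9813 1.1042
51.9662 18.2628 2.2775 0.0000
67.6865 32.8745 4.6974 0.0000 0.0000
80.6309 51.9662 9.6884 0.0000 0.0000 0.0000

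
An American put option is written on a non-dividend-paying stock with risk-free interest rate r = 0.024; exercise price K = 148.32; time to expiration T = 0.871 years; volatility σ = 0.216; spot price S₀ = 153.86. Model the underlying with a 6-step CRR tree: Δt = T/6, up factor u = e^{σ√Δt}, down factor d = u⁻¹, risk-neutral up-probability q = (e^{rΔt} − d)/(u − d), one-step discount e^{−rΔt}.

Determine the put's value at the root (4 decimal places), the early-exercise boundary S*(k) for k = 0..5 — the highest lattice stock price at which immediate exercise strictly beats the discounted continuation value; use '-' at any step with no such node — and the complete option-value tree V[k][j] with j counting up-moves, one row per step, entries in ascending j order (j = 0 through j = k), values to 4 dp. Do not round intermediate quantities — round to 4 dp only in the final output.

params: Δt=0.14517 u=1.08578 d=0.92100 q=0.50062 e^(-rΔt)=0.99652
t_6 payoffs: 54.4175 37.6168 17.8103 0.0000 0.0000 0.0000 0.0000
t_5: node(5,0) S=101.9574 payoff=46.3626 vs cont=45.8468 → 46.3626 [stop]  node(5,1) S=120.1992 payoff=28.1208 vs cont=27.6050 → 28.1208 [stop]  node(5,2) S=141.7047 payoff=6.6153 vs cont=8.8632 → 8.8632 [wait]  node(5,3) S=167.0579 payoff=0.0000 vs cont=0.0000 → 0.0000 [wait]  node(5,4) S=196.9472 payoff=0.0000 vs cont=0.0000 → 0.0000 [wait]  node(5,5) S=232.1842 payoff=0.0000 vs cont=0.0000 → 0.0000 [wait]  ⇒ S*(5)=120.1992
t_4: node(4,0) S=110.7032 payoff=37.6168 vs cont=37.1010 → 37.6168 [stop]  node(4,1) S=130.5097 payoff=17.8103 vs cont=18.4158 → 18.4158 [wait]  node(4,2) S=153.8600 payoff=0.0000 vs cont=4.4107 → 4.4107 [wait]  node(4,3) S=181.3880 payoff=0.0000 vs cont=0.0000 → 0.0000 [wait]  node(4,4) S=213.8412 payoff=0.0000 vs cont=0.0000 → 0.0000 [wait]  ⇒ S*(4)=110.7032
t_3: node(3,0) S=120.1992 payoff=28.1208 vs cont=27.9071 → 28.1208 [stop]  node(3,1) S=141.7047 payoff=6.6153 vs cont=11.3650 → 11.3650 [wait]  node(3,2) S=167.0579 payoff=0.0000 vs cont=2.1950 → 2.1950 [wait]  node(3,3) S=196.9472 payoff=0.0000 vs cont=0.0000 → 0.0000 [wait]  ⇒ S*(3)=120.1992
t_2: node(2,0) S=130.5097 payoff=17.8103 vs cont=19.6639 → 19.6639 [wait]  node(2,1) S=153.8600 payoff=0.0000 vs cont=6.7508 → 6.7508 [wait]  node(2,2) S=181.3880 payoff=0.0000 vs cont=1.0923 → 1.0923 [wait]  ⇒ S*(2)=-
t_1: node(1,0) S=141.7047 payoff=6.6153 vs cont=13.1535 → 13.1535 [wait]  node(1,1) S=167.0579 payoff=0.0000 vs cont=3.9044 → 3.9044 [wait]  ⇒ S*(1)=-
t_0: node(0,0) S=153.8600 payoff=0.0000 vs cont=8.4936 → 8.4936 [wait]  ⇒ S*(0)=-

price = 8.4936
boundary = - - - 120.1992 110.7032 120.1992
tree:
8.4936
13.1535 3.9044
19.6639 6.7508 1.0923
28.1208 11.3650 2.1950 0.0000
37.6168 18.4158 4.4107 0.0000 0.0000
46.3626 28.1208 8.8632 0.0000 0.0000 0.0000
54.4175 37.6168 17.8103 0.0000 0.0000 0.0000 0.0000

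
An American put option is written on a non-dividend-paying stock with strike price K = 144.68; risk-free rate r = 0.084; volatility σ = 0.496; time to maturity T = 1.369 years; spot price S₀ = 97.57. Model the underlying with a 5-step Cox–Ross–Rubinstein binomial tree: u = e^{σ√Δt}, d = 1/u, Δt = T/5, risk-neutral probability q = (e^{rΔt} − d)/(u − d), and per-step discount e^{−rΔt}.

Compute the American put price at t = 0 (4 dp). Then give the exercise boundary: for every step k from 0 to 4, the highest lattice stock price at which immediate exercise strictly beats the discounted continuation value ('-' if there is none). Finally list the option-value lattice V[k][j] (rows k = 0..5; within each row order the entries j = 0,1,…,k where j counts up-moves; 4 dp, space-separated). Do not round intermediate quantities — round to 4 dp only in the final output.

params: Δt=0.27380 u=1.29633 d=0.77141 q=0.47980 e^(-rΔt)=0.97726
t_5 payoffs: 118.0274 99.8911 69.4136 18.1972 0.0000 0.0000
t_4: node(4,0) S=34.5506 payoff=110.1294 vs cont=106.8399 → 110.1294 [stop]  node(4,1) S=58.0612 payoff=86.6188 vs cont=83.3293 → 86.6188 [stop]  node(4,2) S=97.5700 payoff=47.1100 vs cont=43.8204 → 47.1100 [stop]  node(4,3) S=163.9634 payoff=0.0000 vs cont=9.2509 → 9.2509 [wait]  node(4,4) S=275.5354 payoff=0.0000 vs cont=0.0000 → 0.0000 [wait]  ⇒ S*(4)=97.5700
t_3: node(3,0) S=44.7889 payoff=99.8911 vs cont=96.6015 → 99.8911 [stop]  node(3,1) S=75.2664 payoff=69.4136 vs cont=66.1241 → 69.4136 [stop]  node(3,2) S=126.4828 payoff=18.1972 vs cont=28.2871 → 28.2871 [wait]  node(3,3) S=212.5505 payoff=0.0000 vs cont=4.7029 → 4.7029 [wait]  ⇒ S*(3)=75.2664
t_2: node(2,0) S=58.0612 payoff=86.6188 vs cont=83.3293 → 86.6188 [stop]  node(2,1) S=97.5700 payoff=47.1100 vs cont=48.5515 → 48.5515 [wait]  node(2,2) S=163.9634 payoff=0.0000 vs cont=16.5855 → 16.5855 [wait]  ⇒ S*(2)=58.0612
t_1: node(1,0) S=75.2664 payoff=69.4136 vs cont=66.8000 → 69.4136 [stop]  node(1,1) S=126.4828 payoff=18.1972 vs cont=32.4591 → 32.4591 [wait]  ⇒ S*(1)=75.2664
t_0: node(0,0) S=97.5700 payoff=47.1100 vs cont=50.5077 → 50.5077 [wait]  ⇒ S*(0)=-

price = 50.5077
boundary = - 75.2664 58.0612 75.2664 97.5700
tree:
50.5077
69.4136 32.4591
86.6188 48.5515 16.5855
99.8911 69.4136 28.2871 4.7029
110.1294 86.6188 47.1100 9.2509 0.0000
118.0274 99.8911 69.4136 18.1972 0.0000 0.0000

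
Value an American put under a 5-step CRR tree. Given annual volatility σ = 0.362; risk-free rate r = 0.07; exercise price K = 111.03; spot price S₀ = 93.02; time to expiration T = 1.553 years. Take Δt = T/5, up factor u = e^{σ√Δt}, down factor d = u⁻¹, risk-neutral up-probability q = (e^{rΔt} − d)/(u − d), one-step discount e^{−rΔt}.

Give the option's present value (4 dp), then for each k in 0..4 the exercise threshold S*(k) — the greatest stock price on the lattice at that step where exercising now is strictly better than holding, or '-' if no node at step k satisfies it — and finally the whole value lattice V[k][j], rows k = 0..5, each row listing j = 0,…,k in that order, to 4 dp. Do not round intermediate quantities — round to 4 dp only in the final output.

price = 23.1255
boundary = - 76.0253 62.1356 76.0253 93.0200
tree:
23.1255
35.0047 12.4361
48.8944 21.3050 4.2450
60.2466 35.0047 8.7437 0.0000
69.5246 48.8944 18.0100 0.0000 0.0000
77.1076 60.2466 35.0047 0.0000 0.0000 0.0000

Δt=0.31060  u=1.22354  d=0.81730  q=0.50384  discount=0.97849
step 5 (expiry): payoffs max(K−S,0) = 77.1076 60.2466 35.0047 0.0000 0.0000 0.0000
step 4: (k=4,j=0): S=41.5054, (K−S)⁺=69.5246, hold=67.1367 ⇒ V=69.5246 exercise | (k=4,j=1): S=62.1356, (K−S)⁺=48.8944, hold=46.5065 ⇒ V=48.8944 exercise | (k=4,j=2): S=93.0200, (K−S)⁺=18.0100, hold=16.9944 ⇒ V=18.0100 exercise | (k=4,j=3): S=139.2555, (K−S)⁺=0.0000, hold=0.0000 ⇒ V=0.0000 continue | (k=4,j=4): S=208.4724, (K−S)⁺=0.0000, hold=0.0000 ⇒ V=0.0000 continue  boundary S*=93.0200
step 3: (k=3,j=0): S=50.7834, (K−S)⁺=60.2466, hold=57.8586 ⇒ V=60.2466 exercise | (k=3,j=1): S=76.0253, (K−S)⁺=35.0047, hold=32.6167 ⇒ V=35.0047 exercise | (k=3,j=2): S=113.8137, (K−S)⁺=0.0000, hold=8.7437 ⇒ V=8.7437 continue | (k=3,j=3): S=170.3847, (K−S)⁺=0.0000, hold=0.0000 ⇒ V=0.0000 continue  boundary S*=76.0253
step 2: (k=2,j=0): S=62.1356, (K−S)⁺=48.8944, hold=46.5065 ⇒ V=48.8944 exercise | (k=2,j=1): S=93.0200, (K−S)⁺=18.0100, hold=21.3050 ⇒ V=21.3050 continue | (k=2,j=2): S=139.2555, (K−S)⁺=0.0000, hold=4.2450 ⇒ V=4.2450 continue  boundary S*=62.1356
step 1: (k=1,j=0): S=76.0253, (K−S)⁺=35.0047, hold=34.2412 ⇒ V=35.0047 exercise | (k=1,j=1): S=113.8137, (K−S)⁺=0.0000, hold=12.4361 ⇒ V=12.4361 continue  boundary S*=76.0253
step 0: (k=0,j=0): S=93.0200, (K−S)⁺=18.0100, hold=23.1255 ⇒ V=23.1255 continue  boundary S*=-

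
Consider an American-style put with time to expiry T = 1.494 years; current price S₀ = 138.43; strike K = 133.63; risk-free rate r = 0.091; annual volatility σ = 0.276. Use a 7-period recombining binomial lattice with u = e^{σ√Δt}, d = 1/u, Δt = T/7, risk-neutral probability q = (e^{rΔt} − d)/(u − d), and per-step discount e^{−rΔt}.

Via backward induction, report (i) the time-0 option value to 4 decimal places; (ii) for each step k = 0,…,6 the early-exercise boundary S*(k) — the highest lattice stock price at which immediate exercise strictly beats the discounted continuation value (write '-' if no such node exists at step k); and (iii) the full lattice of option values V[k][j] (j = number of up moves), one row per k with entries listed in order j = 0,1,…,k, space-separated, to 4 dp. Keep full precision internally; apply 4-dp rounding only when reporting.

Δt=0.21343, u=1.13599, d=0.88029, q=0.54486, disc=e^(-rΔt)=0.98077
k=7 terminal: V=max(K-S,0) → 76.9278 60.4569 39.2015 11.7719 0.0000 0.0000 0.0000 0.0000
k=6: j=0 S=64.4133 intr=69.2167 cont=66.6464 V=69.2167[EX]; j=1 S=83.1241 intr=50.5059 cont=47.9355 V=50.5059[EX]; j=2 S=107.2701 intr=26.3599 cont=23.7896 V=26.3599[EX]; j=3 S=138.4300 intr=0.0000 cont=5.2548 V=5.2548[hold]; j=4 S=178.6412 intr=0.0000 cont=0.0000 V=0.0000[hold]; j=5 S=230.5331 intr=0.0000 cont=0.0000 V=0.0000[hold]; j=6 S=297.4985 intr=0.0000 cont=0.0000 V=0.0000[hold]  S*(6)=107.2701
k=5: j=0 S=73.1731 intr=60.4569 cont=57.8866 V=60.4569[EX]; j=1 S=94.4285 intr=39.2015 cont=36.6312 V=39.2015[EX]; j=2 S=121.8581 intr=11.7719 cont=14.5747 V=14.5747[hold]; j=3 S=157.2555 intr=0.0000 cont=2.3456 V=2.3456[hold]; j=4 S=202.9352 intr=0.0000 cont=0.0000 V=0.0000[hold]; j=5 S=261.8840 intr=0.0000 cont=0.0000 V=0.0000[hold]  S*(5)=94.4285
k=4: j=0 S=83.1241 intr=50.5059 cont=47.9355 V=50.5059[EX]; j=1 S=107.2701 intr=26.3599 cont=25.2873 V=26.3599[EX]; j=2 S=138.4300 intr=0.0000 cont=7.7593 V=7.7593[hold]; j=3 S=178.6412 intr=0.0000 cont=1.0471 V=1.0471[hold]; j=4 S=230.5331 intr=0.0000 cont=0.0000 V=0.0000[hold]  S*(4)=107.2701
k=3: j=0 S=94.4285 intr=39.2015 cont=36.6312 V=39.2015[EX]; j=1 S=121.8581 intr=11.7719 cont=15.9131 V=15.9131[hold]; j=2 S=157.2555 intr=0.0000 cont=4.0232 V=4.0232[hold]; j=3 S=202.9352 intr=0.0000 cont=0.4674 V=0.4674[hold]  S*(3)=94.4285
k=2: j=0 S=107.2701 intr=26.3599 cont=26.0025 V=26.3599[EX]; j=1 S=138.4300 intr=0.0000 cont=9.2532 V=9.2532[hold]; j=2 S=178.6412 intr=0.0000 cont=2.0456 V=2.0456[hold]  S*(2)=107.2701
k=1: j=0 S=121.8581 intr=11.7719 cont=16.7114 V=16.7114[hold]; j=1 S=157.2555 intr=0.0000 cont=5.2236 V=5.2236[hold]  S*(1)=-
k=0: j=0 S=138.4300 intr=0.0000 cont=10.2511 V=10.2511[hold]  S*(0)=-

price = 10.2511
boundary = - - 107.2701 94.4285 107.2701 94.4285 107.2701
tree:
10.2511
16.7114 5.2236
26.3599 9.2532 2.0456
39.2015 15.9131 4.0232 0.4674
50.5059 26.3599 7.7593 1.0471 0.0000
60.4569 39.2015 14.5747 2.3456 0.0000 0.0000
69.2167 50.5059 26.3599 5.2548 0.0000 0.0000 0.0000
76.9278 60.4569 39.2015 11.7719 0.0000 0.0000 0.0000 0.0000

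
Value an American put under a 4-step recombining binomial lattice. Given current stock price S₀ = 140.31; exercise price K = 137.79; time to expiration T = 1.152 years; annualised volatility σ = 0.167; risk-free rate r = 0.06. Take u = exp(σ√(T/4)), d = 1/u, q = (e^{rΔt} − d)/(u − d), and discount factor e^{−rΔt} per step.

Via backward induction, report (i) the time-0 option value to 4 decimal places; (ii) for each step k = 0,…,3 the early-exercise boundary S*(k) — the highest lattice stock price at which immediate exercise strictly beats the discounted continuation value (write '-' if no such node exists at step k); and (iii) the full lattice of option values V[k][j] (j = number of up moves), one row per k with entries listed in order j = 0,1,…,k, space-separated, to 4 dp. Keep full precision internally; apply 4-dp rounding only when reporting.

price = 5.4592
boundary = - - 117.2855 128.2822
tree:
5.4592
10.8156 1.6612
20.5045 3.9742 0.0000
30.5586 9.5078 0.0000 0.0000
39.7508 20.5045 0.0000 0.0000 0.0000

Δt=0.28800  u=1.09376  d=0.91428  q=0.57472  discount=0.98287
step 4 (expiry): payoffs max(K−S,0) = 39.7508 20.5045 0.0000 0.0000 0.0000
step 3: (k=3,j=0): S=107.2314, (K−S)⁺=30.5586, hold=28.1980 ⇒ V=30.5586 exercise | (k=3,j=1): S=128.2822, (K−S)⁺=9.5078, hold=8.5707 ⇒ V=9.5078 exercise | (k=3,j=2): S=153.4655, (K−S)⁺=0.0000, hold=0.0000 ⇒ V=0.0000 continue | (k=3,j=3): S=183.5926, (K−S)⁺=0.0000, hold=0.0000 ⇒ V=0.0000 continue  boundary S*=128.2822
step 2: (k=2,j=0): S=117.2855, (K−S)⁺=20.5045, hold=18.1440 ⇒ V=20.5045 exercise | (k=2,j=1): S=140.3100, (K−S)⁺=0.0000, hold=3.9742 ⇒ V=3.9742 continue | (k=2,j=2): S=167.8545, (K−S)⁺=0.0000, hold=0.0000 ⇒ V=0.0000 continue  boundary S*=117.2855
step 1: (k=1,j=0): S=128.2822, (K−S)⁺=9.5078, hold=10.8156 ⇒ V=10.8156 continue | (k=1,j=1): S=153.4655, (K−S)⁺=0.0000, hold=1.6612 ⇒ V=1.6612 continue  boundary S*=-
step 0: (k=0,j=0): S=140.3100, (K−S)⁺=0.0000, hold=5.4592 ⇒ V=5.4592 continue  boundary S*=-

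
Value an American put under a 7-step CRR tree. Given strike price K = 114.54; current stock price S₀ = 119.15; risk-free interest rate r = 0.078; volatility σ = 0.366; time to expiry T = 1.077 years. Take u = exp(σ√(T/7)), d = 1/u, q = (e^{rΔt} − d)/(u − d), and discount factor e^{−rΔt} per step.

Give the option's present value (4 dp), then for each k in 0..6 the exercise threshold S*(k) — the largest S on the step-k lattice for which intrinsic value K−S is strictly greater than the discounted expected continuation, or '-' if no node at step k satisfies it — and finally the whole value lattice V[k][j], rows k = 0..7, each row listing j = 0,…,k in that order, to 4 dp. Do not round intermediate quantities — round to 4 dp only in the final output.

Δt=0.15386, u=1.15438, d=0.86627, q=0.50608, disc=e^(-rΔt)=0.98807
k=7 terminal: V=max(K-S,0) → 70.9229 56.4164 37.0850 11.3243 0.0000 0.0000 0.0000 0.0000
k=6: j=0 S=50.3506 intr=64.1894 cont=62.8230 V=64.1894[EX]; j=1 S=67.0967 intr=47.4433 cont=46.0770 V=47.4433[EX]; j=2 S=89.4124 intr=25.1276 cont=23.7613 V=25.1276[EX]; j=3 S=119.1500 intr=0.0000 cont=5.5266 V=5.5266[hold]; j=4 S=158.7781 intr=0.0000 cont=0.0000 V=0.0000[hold]; j=5 S=211.5860 intr=0.0000 cont=0.0000 V=0.0000[hold]; j=6 S=281.9574 intr=0.0000 cont=0.0000 V=0.0000[hold]  S*(6)=89.4124
k=5: j=0 S=58.1236 intr=56.4164 cont=55.0500 V=56.4164[EX]; j=1 S=77.4550 intr=37.0850 cont=35.7187 V=37.0850[EX]; j=2 S=103.2157 intr=11.3243 cont=15.0266 V=15.0266[hold]; j=3 S=137.5442 intr=0.0000 cont=2.6972 V=2.6972[hold]; j=4 S=183.2900 intr=0.0000 cont=0.0000 V=0.0000[hold]; j=5 S=244.2504 intr=0.0000 cont=0.0000 V=0.0000[hold]  S*(5)=77.4550
k=4: j=0 S=67.0967 intr=47.4433 cont=46.0770 V=47.4433[EX]; j=1 S=89.4124 intr=25.1276 cont=25.6126 V=25.6126[hold]; j=2 S=119.1500 intr=0.0000 cont=8.6822 V=8.6822[hold]; j=3 S=158.7781 intr=0.0000 cont=1.3163 V=1.3163[hold]; j=4 S=211.5860 intr=0.0000 cont=0.0000 V=0.0000[hold]  S*(4)=67.0967
k=3: j=0 S=77.4550 intr=37.0850 cont=35.9612 V=37.0850[EX]; j=1 S=103.2157 intr=11.3243 cont=16.8412 V=16.8412[hold]; j=2 S=137.5442 intr=0.0000 cont=4.8954 V=4.8954[hold]; j=3 S=183.2900 intr=0.0000 cont=0.6424 V=0.6424[hold]  S*(3)=77.4550
k=2: j=0 S=89.4124 intr=25.1276 cont=26.5199 V=26.5199[hold]; j=1 S=119.1500 intr=0.0000 cont=10.6669 V=10.6669[hold]; j=2 S=158.7781 intr=0.0000 cont=2.7103 V=2.7103[hold]  S*(2)=-
k=1: j=0 S=103.2157 intr=11.3243 cont=18.2765 V=18.2765[hold]; j=1 S=137.5442 intr=0.0000 cont=6.5611 V=6.5611[hold]  S*(1)=-
k=0: j=0 S=119.1500 intr=0.0000 cont=12.2003 V=12.2003[hold]  S*(0)=-

price = 12.2003
boundary = - - - 77.4550 67.0967 77.4550 89.4124
tree:
12.2003
18.2765 6.5611
26.5199 10.6669 2.7103
37.0850 16.8412 4.8954 0.6424
47.4433 25.6126 8.6822 1.3163 0.0000
56.4164 37.0850 15.0266 2.6972 0.0000 0.0000
64.1894 47.4433 25.1276 5.5266 0.0000 0.0000 0.0000
70.9229 56.4164 37.0850 11.3243 0.0000 0.0000 0.0000 0.0000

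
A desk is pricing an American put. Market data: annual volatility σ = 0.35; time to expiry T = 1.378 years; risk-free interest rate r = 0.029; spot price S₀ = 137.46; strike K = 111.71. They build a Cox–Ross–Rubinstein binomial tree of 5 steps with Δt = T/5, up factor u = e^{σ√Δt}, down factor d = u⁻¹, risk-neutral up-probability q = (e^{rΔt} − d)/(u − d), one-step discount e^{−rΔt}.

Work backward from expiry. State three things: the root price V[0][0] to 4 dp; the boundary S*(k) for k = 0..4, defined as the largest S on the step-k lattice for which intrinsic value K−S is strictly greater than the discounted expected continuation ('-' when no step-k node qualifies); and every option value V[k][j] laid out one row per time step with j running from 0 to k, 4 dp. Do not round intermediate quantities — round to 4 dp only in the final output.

Δt=0.27560  u=1.20171  d=0.83215  q=0.47591  discount=0.99204
step 5 (expiry): payoffs max(K−S,0) = 56.8588 32.4996 0.0000 0.0000 0.0000 0.0000
step 4: (k=4,j=0): S=65.9150, (K−S)⁺=45.7950, hold=44.9057 ⇒ V=45.7950 exercise | (k=4,j=1): S=95.1876, (K−S)⁺=16.5224, hold=16.8972 ⇒ V=16.8972 continue | (k=4,j=2): S=137.4600, (K−S)⁺=0.0000, hold=0.0000 ⇒ V=0.0000 continue | (k=4,j=3): S=198.5054, (K−S)⁺=0.0000, hold=0.0000 ⇒ V=0.0000 continue | (k=4,j=4): S=286.6608, (K−S)⁺=0.0000, hold=0.0000 ⇒ V=0.0000 continue  boundary S*=65.9150
step 3: (k=3,j=0): S=79.2104, (K−S)⁺=32.4996, hold=31.7872 ⇒ V=32.4996 exercise | (k=3,j=1): S=114.3874, (K−S)⁺=0.0000, hold=8.7852 ⇒ V=8.7852 continue | (k=3,j=2): S=165.1864, (K−S)⁺=0.0000, hold=0.0000 ⇒ V=0.0000 continue | (k=3,j=3): S=238.5450, (K−S)⁺=0.0000, hold=0.0000 ⇒ V=0.0000 continue  boundary S*=79.2104
step 2: (k=2,j=0): S=95.1876, (K−S)⁺=16.5224, hold=21.0449 ⇒ V=21.0449 continue | (k=2,j=1): S=137.4600, (K−S)⁺=0.0000, hold=4.5676 ⇒ V=4.5676 continue | (k=2,j=2): S=198.5054, (K−S)⁺=0.0000, hold=0.0000 ⇒ V=0.0000 continue  boundary S*=-
step 1: (k=1,j=0): S=114.3874, (K−S)⁺=0.0000, hold=13.0981 ⇒ V=13.0981 continue | (k=1,j=1): S=165.1864, (K−S)⁺=0.0000, hold=2.3748 ⇒ V=2.3748 continue  boundary S*=-
step 0: (k=0,j=0): S=137.4600, (K−S)⁺=0.0000, hold=7.9312 ⇒ V=7.9312 continue  boundary S*=-

price = 7.9312
boundary = - - - 79.2104 65.9150
tree:
7.9312
13.0981 2.3748
21.0449 4.5676 0.0000
32.4996 8.7852 0.0000 0.0000
45.7950 16.8972 0.0000 0.0000 0.0000
56.8588 32.4996 0.0000 0.0000 0.0000 0.0000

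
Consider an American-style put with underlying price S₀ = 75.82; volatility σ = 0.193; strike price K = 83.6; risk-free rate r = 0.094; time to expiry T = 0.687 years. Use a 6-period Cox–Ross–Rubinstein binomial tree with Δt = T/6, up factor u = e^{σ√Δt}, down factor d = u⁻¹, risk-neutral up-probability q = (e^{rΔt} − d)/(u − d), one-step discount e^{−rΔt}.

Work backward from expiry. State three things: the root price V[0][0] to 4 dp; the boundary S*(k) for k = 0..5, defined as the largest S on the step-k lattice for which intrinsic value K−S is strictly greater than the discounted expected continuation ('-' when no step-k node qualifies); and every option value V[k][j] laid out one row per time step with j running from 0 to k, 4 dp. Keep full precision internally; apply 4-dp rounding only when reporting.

price = 7.9280
boundary = - 71.0266 75.8200 71.0266 75.8200 71.0266
tree:
7.9280
12.5734 4.5243
17.0637 7.7800 2.1190
21.2701 12.5734 4.1388 0.6138
25.2106 17.0637 7.7800 1.4311 0.0000
28.9020 21.2701 12.5734 3.3368 0.0000 0.0000
32.3600 25.2106 17.0637 7.7800 0.0000 0.0000 0.0000

Δt=0.11450  u=1.06749  d=0.93678  q=0.56647  discount=0.98929
step 6 (expiry): payoffs max(K−S,0) = 32.3600 25.2106 17.0637 7.7800 0.0000 0.0000 0.0000
step 5: (k=5,j=0): S=54.6980, (K−S)⁺=28.9020, hold=28.0071 ⇒ V=28.9020 exercise | (k=5,j=1): S=62.3299, (K−S)⁺=21.2701, hold=20.3752 ⇒ V=21.2701 exercise | (k=5,j=2): S=71.0266, (K−S)⁺=12.5734, hold=11.6784 ⇒ V=12.5734 exercise | (k=5,j=3): S=80.9368, (K−S)⁺=2.6632, hold=3.3368 ⇒ V=3.3368 continue | (k=5,j=4): S=92.2298, (K−S)⁺=0.0000, hold=0.0000 ⇒ V=0.0000 continue | (k=5,j=5): S=105.0984, (K−S)⁺=0.0000, hold=0.0000 ⇒ V=0.0000 continue  boundary S*=71.0266
step 4: (k=4,j=0): S=58.3894, (K−S)⁺=25.2106, hold=24.3157 ⇒ V=25.2106 exercise | (k=4,j=1): S=66.5363, (K−S)⁺=17.0637, hold=16.1687 ⇒ V=17.0637 exercise | (k=4,j=2): S=75.8200, (K−S)⁺=7.7800, hold=7.2625 ⇒ V=7.7800 exercise | (k=4,j=3): S=86.3990, (K−S)⁺=0.0000, hold=1.4311 ⇒ V=1.4311 continue | (k=4,j=4): S=98.4541, (K−S)⁺=0.0000, hold=0.0000 ⇒ V=0.0000 continue  boundary S*=75.8200
step 3: (k=3,j=0): S=62.3299, (K−S)⁺=21.2701, hold=20.3752 ⇒ V=21.2701 exercise | (k=3,j=1): S=71.0266, (K−S)⁺=12.5734, hold=11.6784 ⇒ V=12.5734 exercise | (k=3,j=2): S=80.9368, (K−S)⁺=2.6632, hold=4.1388 ⇒ V=4.1388 continue | (k=3,j=3): S=92.2298, (K−S)⁺=0.0000, hold=0.6138 ⇒ V=0.6138 continue  boundary S*=71.0266
step 2: (k=2,j=0): S=66.5363, (K−S)⁺=17.0637, hold=16.1687 ⇒ V=17.0637 exercise | (k=2,j=1): S=75.8200, (K−S)⁺=7.7800, hold=7.7120 ⇒ V=7.7800 exercise | (k=2,j=2): S=86.3990, (K−S)⁺=0.0000, hold=2.1190 ⇒ V=2.1190 continue  boundary S*=75.8200
step 1: (k=1,j=0): S=71.0266, (K−S)⁺=12.5734, hold=11.6784 ⇒ V=12.5734 exercise | (k=1,j=1): S=80.9368, (K−S)⁺=2.6632, hold=4.5243 ⇒ V=4.5243 continue  boundary S*=71.0266
step 0: (k=0,j=0): S=75.8200, (K−S)⁺=7.7800, hold=7.9280 ⇒ V=7.9280 continue  boundary S*=-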